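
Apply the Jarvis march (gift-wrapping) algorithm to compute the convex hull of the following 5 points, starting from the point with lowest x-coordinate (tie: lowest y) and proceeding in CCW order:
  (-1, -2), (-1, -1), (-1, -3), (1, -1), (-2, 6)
Hull (CCW) = [(-2, 6), (-1, -3), (1, -1)]

Jarvis march: at each step, from the current hull vertex p, select the next vertex q as the point such that every other point lies strictly to the left of (or on) the directed line p → q. (Equivalently: for every other point r, the cross product (q − p) × (r − p) ≥ 0.)
Starting point (lowest x, tie lowest y): (-2, 6). Wrap until returning to start. Resulting hull: (-2, 6), (-1, -3), (1, -1).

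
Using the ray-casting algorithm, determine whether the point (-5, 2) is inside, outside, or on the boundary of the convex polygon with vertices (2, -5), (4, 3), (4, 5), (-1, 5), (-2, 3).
The point (-5, 2) lies strictly outside the polygon

Cast a horizontal ray to the right from the query point and count how many polygon edges it crosses (each edge strictly once or zero times, handled with the usual half-open convention). 
Parity of crossings → even ⇒ outside.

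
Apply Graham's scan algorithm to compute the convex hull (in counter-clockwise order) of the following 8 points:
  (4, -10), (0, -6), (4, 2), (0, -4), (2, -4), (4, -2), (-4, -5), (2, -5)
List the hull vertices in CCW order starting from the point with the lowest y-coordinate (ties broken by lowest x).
Hull (CCW) = [(4, -10), (4, 2), (-4, -5)]

Graham scan procedure:
  1. Find the pivot p₀ = point with lowest y (tie → lowest x): (4, -10).
  2. Sort the remaining points by polar angle around p₀.
  3. Walk through sorted points, maintaining a stack; pop the top while the last three entries make a non-left turn (cross product ≤ 0).
  4. Final stack is the convex hull in CCW order: (4, -10), (4, 2), (-4, -5).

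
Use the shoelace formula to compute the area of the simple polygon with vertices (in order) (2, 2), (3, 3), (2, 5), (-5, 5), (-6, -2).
Area = 38

Shoelace formula: Area = (1/2) |Σ_i (x_i · y_{i+1} − x_{i+1} · y_i)| (indices mod n). Compute each cross term:
  (2)(3) − (3)(2) = 0
  (3)(5) − (2)(3) = 9
  (2)(5) − (-5)(5) = 35
  (-5)(-2) − (-6)(5) = 40
  (-6)(2) − (2)(-2) = -8
Sum = 76, so (signed) Area = 76/2 = 38, |Area| = 38.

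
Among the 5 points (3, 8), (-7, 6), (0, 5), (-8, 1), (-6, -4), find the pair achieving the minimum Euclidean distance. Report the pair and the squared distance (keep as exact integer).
Pair = ((3, 8), (0, 5)); squared distance = 18

Compute all C(5, 2) = 10 pairwise squared distances (x_i − x_j)² + (y_i − y_j)². The minimum is 18, attained by the pair ((3, 8), (0, 5)).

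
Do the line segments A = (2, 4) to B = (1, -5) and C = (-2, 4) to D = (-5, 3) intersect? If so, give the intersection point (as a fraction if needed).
No (intersection of containing lines falls outside at least one segment)

Parametrize and solve: t = -2/13, s = -18/13. At least one of these is outside [0, 1], so the segments do not intersect.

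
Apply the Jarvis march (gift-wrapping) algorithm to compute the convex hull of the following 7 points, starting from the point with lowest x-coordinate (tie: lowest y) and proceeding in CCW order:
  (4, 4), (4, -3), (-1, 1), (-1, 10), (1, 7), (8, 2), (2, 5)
Hull (CCW) = [(-1, 1), (4, -3), (8, 2), (-1, 10)]

Jarvis march: at each step, from the current hull vertex p, select the next vertex q as the point such that every other point lies strictly to the left of (or on) the directed line p → q. (Equivalently: for every other point r, the cross product (q − p) × (r − p) ≥ 0.)
Starting point (lowest x, tie lowest y): (-1, 1). Wrap until returning to start. Resulting hull: (-1, 1), (4, -3), (8, 2), (-1, 10).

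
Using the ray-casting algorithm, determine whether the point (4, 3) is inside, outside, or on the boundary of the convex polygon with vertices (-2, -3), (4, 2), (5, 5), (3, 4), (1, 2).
The point (4, 3) lies strictly inside the polygon

Cast a horizontal ray to the right from the query point and count how many polygon edges it crosses (each edge strictly once or zero times, handled with the usual half-open convention). 
Parity of crossings → odd ⇒ inside.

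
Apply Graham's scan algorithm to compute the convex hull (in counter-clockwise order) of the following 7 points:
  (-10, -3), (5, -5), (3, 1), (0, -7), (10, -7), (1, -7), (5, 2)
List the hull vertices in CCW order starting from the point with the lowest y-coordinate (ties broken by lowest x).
Hull (CCW) = [(0, -7), (10, -7), (5, 2), (-10, -3)]

Graham scan procedure:
  1. Find the pivot p₀ = point with lowest y (tie → lowest x): (0, -7).
  2. Sort the remaining points by polar angle around p₀.
  3. Walk through sorted points, maintaining a stack; pop the top while the last three entries make a non-left turn (cross product ≤ 0).
  4. Final stack is the convex hull in CCW order: (0, -7), (10, -7), (5, 2), (-10, -3).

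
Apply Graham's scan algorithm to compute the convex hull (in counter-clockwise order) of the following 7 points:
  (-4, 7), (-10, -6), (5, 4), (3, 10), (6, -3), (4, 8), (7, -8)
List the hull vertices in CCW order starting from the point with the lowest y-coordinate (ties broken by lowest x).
Hull (CCW) = [(7, -8), (5, 4), (4, 8), (3, 10), (-4, 7), (-10, -6)]

Graham scan procedure:
  1. Find the pivot p₀ = point with lowest y (tie → lowest x): (7, -8).
  2. Sort the remaining points by polar angle around p₀.
  3. Walk through sorted points, maintaining a stack; pop the top while the last three entries make a non-left turn (cross product ≤ 0).
  4. Final stack is the convex hull in CCW order: (7, -8), (5, 4), (4, 8), (3, 10), (-4, 7), (-10, -6).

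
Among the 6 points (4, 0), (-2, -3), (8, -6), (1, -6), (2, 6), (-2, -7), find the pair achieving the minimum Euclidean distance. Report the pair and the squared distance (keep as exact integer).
Pair = ((1, -6), (-2, -7)); squared distance = 10

Compute all C(6, 2) = 15 pairwise squared distances (x_i − x_j)² + (y_i − y_j)². The minimum is 10, attained by the pair ((1, -6), (-2, -7)).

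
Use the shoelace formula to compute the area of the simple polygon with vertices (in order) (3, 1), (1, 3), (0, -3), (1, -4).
Area = 21/2

Shoelace formula: Area = (1/2) |Σ_i (x_i · y_{i+1} − x_{i+1} · y_i)| (indices mod n). Compute each cross term:
  (3)(3) − (1)(1) = 8
  (1)(-3) − (0)(3) = -3
  (0)(-4) − (1)(-3) = 3
  (1)(1) − (3)(-4) = 13
Sum = 21, so (signed) Area = 21/2 = 21/2, |Area| = 21/2.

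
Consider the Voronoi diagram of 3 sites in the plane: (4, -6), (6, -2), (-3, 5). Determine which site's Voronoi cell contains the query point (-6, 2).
Nearest site = (-3, 5)

The Voronoi cell of site s contains exactly those query points closer to s than to any other site. Compute squared distances from q = (-6, 2) to each site:
  (-3 − -6)² + (5 − 2)² = 18
  (6 − -6)² + (-2 − 2)² = 160
  (4 − -6)² + (-6 − 2)² = 164
Minimum is attained by (-3, 5), so q lies in its Voronoi cell.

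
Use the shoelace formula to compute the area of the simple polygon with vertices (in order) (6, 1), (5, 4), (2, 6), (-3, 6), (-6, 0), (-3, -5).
Area = 82

Shoelace formula: Area = (1/2) |Σ_i (x_i · y_{i+1} − x_{i+1} · y_i)| (indices mod n). Compute each cross term:
  (6)(4) − (5)(1) = 19
  (5)(6) − (2)(4) = 22
  (2)(6) − (-3)(6) = 30
  (-3)(0) − (-6)(6) = 36
  (-6)(-5) − (-3)(0) = 30
  (-3)(1) − (6)(-5) = 27
Sum = 164, so (signed) Area = 164/2 = 82, |Area| = 82.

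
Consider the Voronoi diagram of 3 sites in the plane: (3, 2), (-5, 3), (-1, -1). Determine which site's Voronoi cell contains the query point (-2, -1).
Nearest site = (-1, -1)

The Voronoi cell of site s contains exactly those query points closer to s than to any other site. Compute squared distances from q = (-2, -1) to each site:
  (-1 − -2)² + (-1 − -1)² = 1
  (-5 − -2)² + (3 − -1)² = 25
  (3 − -2)² + (2 − -1)² = 34
Minimum is attained by (-1, -1), so q lies in its Voronoi cell.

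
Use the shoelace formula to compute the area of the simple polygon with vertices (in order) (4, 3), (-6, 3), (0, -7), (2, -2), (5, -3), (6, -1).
Area = 125/2

Shoelace formula: Area = (1/2) |Σ_i (x_i · y_{i+1} − x_{i+1} · y_i)| (indices mod n). Compute each cross term:
  (4)(3) − (-6)(3) = 30
  (-6)(-7) − (0)(3) = 42
  (0)(-2) − (2)(-7) = 14
  (2)(-3) − (5)(-2) = 4
  (5)(-1) − (6)(-3) = 13
  (6)(3) − (4)(-1) = 22
Sum = 125, so (signed) Area = 125/2 = 125/2, |Area| = 125/2.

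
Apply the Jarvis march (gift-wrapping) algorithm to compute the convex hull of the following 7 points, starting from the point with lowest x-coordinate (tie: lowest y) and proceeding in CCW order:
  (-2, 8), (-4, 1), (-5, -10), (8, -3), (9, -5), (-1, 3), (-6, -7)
Hull (CCW) = [(-6, -7), (-5, -10), (9, -5), (8, -3), (-2, 8), (-4, 1)]

Jarvis march: at each step, from the current hull vertex p, select the next vertex q as the point such that every other point lies strictly to the left of (or on) the directed line p → q. (Equivalently: for every other point r, the cross product (q − p) × (r − p) ≥ 0.)
Starting point (lowest x, tie lowest y): (-6, -7). Wrap until returning to start. Resulting hull: (-6, -7), (-5, -10), (9, -5), (8, -3), (-2, 8), (-4, 1).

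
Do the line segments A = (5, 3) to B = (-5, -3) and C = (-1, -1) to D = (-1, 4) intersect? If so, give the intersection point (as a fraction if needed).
Yes; intersection at (-1, -3/5) (t = 3/5 on AB, s = 2/25 on CD)

Parametrize AB as A + t(B − A) = (5 + -10 t, 3 + -6 t) and CD as C + s(D − C) = (-1 + 0 s, -1 + 5 s). Solve the linear system for (t, s). Determinant = 50 ≠ 0, so a unique intersection of the containing lines exists. Solution: t = 3/5, s = 2/25 — both in [0, 1], so the segments cross. Intersection point: (-1, -3/5).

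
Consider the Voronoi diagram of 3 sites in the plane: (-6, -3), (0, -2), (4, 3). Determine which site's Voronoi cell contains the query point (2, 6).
Nearest site = (4, 3)

The Voronoi cell of site s contains exactly those query points closer to s than to any other site. Compute squared distances from q = (2, 6) to each site:
  (4 − 2)² + (3 − 6)² = 13
  (0 − 2)² + (-2 − 6)² = 68
  (-6 − 2)² + (-3 − 6)² = 145
Minimum is attained by (4, 3), so q lies in its Voronoi cell.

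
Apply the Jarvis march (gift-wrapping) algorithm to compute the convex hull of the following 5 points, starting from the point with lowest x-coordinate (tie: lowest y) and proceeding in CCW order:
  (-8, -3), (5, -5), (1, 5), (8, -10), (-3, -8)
Hull (CCW) = [(-8, -3), (-3, -8), (8, -10), (1, 5)]

Jarvis march: at each step, from the current hull vertex p, select the next vertex q as the point such that every other point lies strictly to the left of (or on) the directed line p → q. (Equivalently: for every other point r, the cross product (q − p) × (r − p) ≥ 0.)
Starting point (lowest x, tie lowest y): (-8, -3). Wrap until returning to start. Resulting hull: (-8, -3), (-3, -8), (8, -10), (1, 5).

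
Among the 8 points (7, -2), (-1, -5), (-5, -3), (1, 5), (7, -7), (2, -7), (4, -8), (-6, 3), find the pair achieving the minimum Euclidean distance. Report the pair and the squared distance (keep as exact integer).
Pair = ((2, -7), (4, -8)); squared distance = 5

Compute all C(8, 2) = 28 pairwise squared distances (x_i − x_j)² + (y_i − y_j)². The minimum is 5, attained by the pair ((2, -7), (4, -8)).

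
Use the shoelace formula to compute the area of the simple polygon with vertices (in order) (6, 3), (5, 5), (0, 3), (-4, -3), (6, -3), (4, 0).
Area = 48

Shoelace formula: Area = (1/2) |Σ_i (x_i · y_{i+1} − x_{i+1} · y_i)| (indices mod n). Compute each cross term:
  (6)(5) − (5)(3) = 15
  (5)(3) − (0)(5) = 15
  (0)(-3) − (-4)(3) = 12
  (-4)(-3) − (6)(-3) = 30
  (6)(0) − (4)(-3) = 12
  (4)(3) − (6)(0) = 12
Sum = 96, so (signed) Area = 96/2 = 48, |Area| = 48.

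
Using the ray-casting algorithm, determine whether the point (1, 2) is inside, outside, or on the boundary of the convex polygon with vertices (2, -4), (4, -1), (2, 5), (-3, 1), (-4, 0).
The point (1, 2) lies strictly inside the polygon

Cast a horizontal ray to the right from the query point and count how many polygon edges it crosses (each edge strictly once or zero times, handled with the usual half-open convention). 
Parity of crossings → odd ⇒ inside.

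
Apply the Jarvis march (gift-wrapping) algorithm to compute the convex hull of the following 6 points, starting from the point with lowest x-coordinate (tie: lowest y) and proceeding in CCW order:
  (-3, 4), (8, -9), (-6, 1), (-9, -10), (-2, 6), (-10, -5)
Hull (CCW) = [(-10, -5), (-9, -10), (8, -9), (-2, 6), (-6, 1)]

Jarvis march: at each step, from the current hull vertex p, select the next vertex q as the point such that every other point lies strictly to the left of (or on) the directed line p → q. (Equivalently: for every other point r, the cross product (q − p) × (r − p) ≥ 0.)
Starting point (lowest x, tie lowest y): (-10, -5). Wrap until returning to start. Resulting hull: (-10, -5), (-9, -10), (8, -9), (-2, 6), (-6, 1).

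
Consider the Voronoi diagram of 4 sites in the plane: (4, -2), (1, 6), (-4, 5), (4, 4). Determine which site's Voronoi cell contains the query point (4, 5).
Nearest site = (4, 4)

The Voronoi cell of site s contains exactly those query points closer to s than to any other site. Compute squared distances from q = (4, 5) to each site:
  (4 − 4)² + (4 − 5)² = 1
  (1 − 4)² + (6 − 5)² = 10
  (4 − 4)² + (-2 − 5)² = 49
  (-4 − 4)² + (5 − 5)² = 64
Minimum is attained by (4, 4), so q lies in its Voronoi cell.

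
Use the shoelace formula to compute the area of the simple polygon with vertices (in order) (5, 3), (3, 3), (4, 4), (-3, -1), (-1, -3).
Area = 17

Shoelace formula: Area = (1/2) |Σ_i (x_i · y_{i+1} − x_{i+1} · y_i)| (indices mod n). Compute each cross term:
  (5)(3) − (3)(3) = 6
  (3)(4) − (4)(3) = 0
  (4)(-1) − (-3)(4) = 8
  (-3)(-3) − (-1)(-1) = 8
  (-1)(3) − (5)(-3) = 12
Sum = 34, so (signed) Area = 34/2 = 17, |Area| = 17.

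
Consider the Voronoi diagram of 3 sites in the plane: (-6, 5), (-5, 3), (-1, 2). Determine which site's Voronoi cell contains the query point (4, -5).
Nearest site = (-1, 2)

The Voronoi cell of site s contains exactly those query points closer to s than to any other site. Compute squared distances from q = (4, -5) to each site:
  (-1 − 4)² + (2 − -5)² = 74
  (-5 − 4)² + (3 − -5)² = 145
  (-6 − 4)² + (5 − -5)² = 200
Minimum is attained by (-1, 2), so q lies in its Voronoi cell.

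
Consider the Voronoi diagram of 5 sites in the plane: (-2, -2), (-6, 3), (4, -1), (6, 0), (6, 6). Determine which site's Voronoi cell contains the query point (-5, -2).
Nearest site = (-2, -2)

The Voronoi cell of site s contains exactly those query points closer to s than to any other site. Compute squared distances from q = (-5, -2) to each site:
  (-2 − -5)² + (-2 − -2)² = 9
  (-6 − -5)² + (3 − -2)² = 26
  (4 − -5)² + (-1 − -2)² = 82
  (6 − -5)² + (0 − -2)² = 125
  (6 − -5)² + (6 − -2)² = 185
Minimum is attained by (-2, -2), so q lies in its Voronoi cell.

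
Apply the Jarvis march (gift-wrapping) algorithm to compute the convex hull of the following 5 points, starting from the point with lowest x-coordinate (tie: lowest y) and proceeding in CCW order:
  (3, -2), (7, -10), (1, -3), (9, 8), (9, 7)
Hull (CCW) = [(1, -3), (7, -10), (9, 7), (9, 8)]

Jarvis march: at each step, from the current hull vertex p, select the next vertex q as the point such that every other point lies strictly to the left of (or on) the directed line p → q. (Equivalently: for every other point r, the cross product (q − p) × (r − p) ≥ 0.)
Starting point (lowest x, tie lowest y): (1, -3). Wrap until returning to start. Resulting hull: (1, -3), (7, -10), (9, 7), (9, 8).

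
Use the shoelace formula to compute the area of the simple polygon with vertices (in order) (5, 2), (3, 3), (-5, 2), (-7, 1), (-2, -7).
Area = 121/2

Shoelace formula: Area = (1/2) |Σ_i (x_i · y_{i+1} − x_{i+1} · y_i)| (indices mod n). Compute each cross term:
  (5)(3) − (3)(2) = 9
  (3)(2) − (-5)(3) = 21
  (-5)(1) − (-7)(2) = 9
  (-7)(-7) − (-2)(1) = 51
  (-2)(2) − (5)(-7) = 31
Sum = 121, so (signed) Area = 121/2 = 121/2, |Area| = 121/2.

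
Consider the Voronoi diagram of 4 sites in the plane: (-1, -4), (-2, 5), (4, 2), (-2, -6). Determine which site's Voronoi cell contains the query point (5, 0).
Nearest site = (4, 2)

The Voronoi cell of site s contains exactly those query points closer to s than to any other site. Compute squared distances from q = (5, 0) to each site:
  (4 − 5)² + (2 − 0)² = 5
  (-1 − 5)² + (-4 − 0)² = 52
  (-2 − 5)² + (5 − 0)² = 74
  (-2 − 5)² + (-6 − 0)² = 85
Minimum is attained by (4, 2), so q lies in its Voronoi cell.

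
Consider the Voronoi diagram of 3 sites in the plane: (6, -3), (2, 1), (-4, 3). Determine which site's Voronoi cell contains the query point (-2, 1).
Nearest site = (-4, 3)

The Voronoi cell of site s contains exactly those query points closer to s than to any other site. Compute squared distances from q = (-2, 1) to each site:
  (-4 − -2)² + (3 − 1)² = 8
  (2 − -2)² + (1 − 1)² = 16
  (6 − -2)² + (-3 − 1)² = 80
Minimum is attained by (-4, 3), so q lies in its Voronoi cell.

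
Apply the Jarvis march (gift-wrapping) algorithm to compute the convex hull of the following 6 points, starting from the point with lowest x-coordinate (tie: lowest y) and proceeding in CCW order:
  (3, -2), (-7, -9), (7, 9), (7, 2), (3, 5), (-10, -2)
Hull (CCW) = [(-10, -2), (-7, -9), (3, -2), (7, 2), (7, 9)]

Jarvis march: at each step, from the current hull vertex p, select the next vertex q as the point such that every other point lies strictly to the left of (or on) the directed line p → q. (Equivalently: for every other point r, the cross product (q − p) × (r − p) ≥ 0.)
Starting point (lowest x, tie lowest y): (-10, -2). Wrap until returning to start. Resulting hull: (-10, -2), (-7, -9), (3, -2), (7, 2), (7, 9).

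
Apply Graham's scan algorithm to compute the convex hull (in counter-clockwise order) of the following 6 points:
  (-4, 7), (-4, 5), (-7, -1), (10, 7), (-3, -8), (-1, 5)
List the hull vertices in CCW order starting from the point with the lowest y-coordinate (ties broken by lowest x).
Hull (CCW) = [(-3, -8), (10, 7), (-4, 7), (-7, -1)]

Graham scan procedure:
  1. Find the pivot p₀ = point with lowest y (tie → lowest x): (-3, -8).
  2. Sort the remaining points by polar angle around p₀.
  3. Walk through sorted points, maintaining a stack; pop the top while the last three entries make a non-left turn (cross product ≤ 0).
  4. Final stack is the convex hull in CCW order: (-3, -8), (10, 7), (-4, 7), (-7, -1).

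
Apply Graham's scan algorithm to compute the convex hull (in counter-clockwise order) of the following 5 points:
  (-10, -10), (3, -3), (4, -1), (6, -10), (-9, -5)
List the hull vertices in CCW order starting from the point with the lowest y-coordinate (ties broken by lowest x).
Hull (CCW) = [(-10, -10), (6, -10), (4, -1), (-9, -5)]

Graham scan procedure:
  1. Find the pivot p₀ = point with lowest y (tie → lowest x): (-10, -10).
  2. Sort the remaining points by polar angle around p₀.
  3. Walk through sorted points, maintaining a stack; pop the top while the last three entries make a non-left turn (cross product ≤ 0).
  4. Final stack is the convex hull in CCW order: (-10, -10), (6, -10), (4, -1), (-9, -5).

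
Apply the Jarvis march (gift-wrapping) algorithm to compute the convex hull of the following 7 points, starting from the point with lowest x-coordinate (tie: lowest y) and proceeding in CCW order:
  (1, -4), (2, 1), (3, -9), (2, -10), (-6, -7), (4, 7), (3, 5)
Hull (CCW) = [(-6, -7), (2, -10), (3, -9), (4, 7)]

Jarvis march: at each step, from the current hull vertex p, select the next vertex q as the point such that every other point lies strictly to the left of (or on) the directed line p → q. (Equivalently: for every other point r, the cross product (q − p) × (r − p) ≥ 0.)
Starting point (lowest x, tie lowest y): (-6, -7). Wrap until returning to start. Resulting hull: (-6, -7), (2, -10), (3, -9), (4, 7).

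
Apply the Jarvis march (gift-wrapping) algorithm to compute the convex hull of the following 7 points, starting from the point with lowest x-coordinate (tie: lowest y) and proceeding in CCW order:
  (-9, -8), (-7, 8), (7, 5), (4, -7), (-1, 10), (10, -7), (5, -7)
Hull (CCW) = [(-9, -8), (10, -7), (7, 5), (-1, 10), (-7, 8)]

Jarvis march: at each step, from the current hull vertex p, select the next vertex q as the point such that every other point lies strictly to the left of (or on) the directed line p → q. (Equivalently: for every other point r, the cross product (q − p) × (r − p) ≥ 0.)
Starting point (lowest x, tie lowest y): (-9, -8). Wrap until returning to start. Resulting hull: (-9, -8), (10, -7), (7, 5), (-1, 10), (-7, 8).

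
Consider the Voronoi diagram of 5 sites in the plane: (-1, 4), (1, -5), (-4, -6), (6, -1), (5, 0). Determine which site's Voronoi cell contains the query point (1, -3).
Nearest site = (1, -5)

The Voronoi cell of site s contains exactly those query points closer to s than to any other site. Compute squared distances from q = (1, -3) to each site:
  (1 − 1)² + (-5 − -3)² = 4
  (5 − 1)² + (0 − -3)² = 25
  (6 − 1)² + (-1 − -3)² = 29
  (-4 − 1)² + (-6 − -3)² = 34
  (-1 − 1)² + (4 − -3)² = 53
Minimum is attained by (1, -5), so q lies in its Voronoi cell.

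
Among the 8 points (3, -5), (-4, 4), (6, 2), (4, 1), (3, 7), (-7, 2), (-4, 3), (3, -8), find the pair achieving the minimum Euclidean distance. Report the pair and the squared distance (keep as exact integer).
Pair = ((-4, 4), (-4, 3)); squared distance = 1

Compute all C(8, 2) = 28 pairwise squared distances (x_i − x_j)² + (y_i − y_j)². The minimum is 1, attained by the pair ((-4, 4), (-4, 3)).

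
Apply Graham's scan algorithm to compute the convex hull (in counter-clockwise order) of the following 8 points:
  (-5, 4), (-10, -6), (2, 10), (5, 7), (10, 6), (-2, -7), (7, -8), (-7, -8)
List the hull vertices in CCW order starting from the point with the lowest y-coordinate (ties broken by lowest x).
Hull (CCW) = [(-7, -8), (7, -8), (10, 6), (2, 10), (-5, 4), (-10, -6)]

Graham scan procedure:
  1. Find the pivot p₀ = point with lowest y (tie → lowest x): (-7, -8).
  2. Sort the remaining points by polar angle around p₀.
  3. Walk through sorted points, maintaining a stack; pop the top while the last three entries make a non-left turn (cross product ≤ 0).
  4. Final stack is the convex hull in CCW order: (-7, -8), (7, -8), (10, 6), (2, 10), (-5, 4), (-10, -6).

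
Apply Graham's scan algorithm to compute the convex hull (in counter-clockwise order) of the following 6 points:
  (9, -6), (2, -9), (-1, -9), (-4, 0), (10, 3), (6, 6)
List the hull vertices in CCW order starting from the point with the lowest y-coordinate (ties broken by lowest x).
Hull (CCW) = [(-1, -9), (2, -9), (9, -6), (10, 3), (6, 6), (-4, 0)]

Graham scan procedure:
  1. Find the pivot p₀ = point with lowest y (tie → lowest x): (-1, -9).
  2. Sort the remaining points by polar angle around p₀.
  3. Walk through sorted points, maintaining a stack; pop the top while the last three entries make a non-left turn (cross product ≤ 0).
  4. Final stack is the convex hull in CCW order: (-1, -9), (2, -9), (9, -6), (10, 3), (6, 6), (-4, 0).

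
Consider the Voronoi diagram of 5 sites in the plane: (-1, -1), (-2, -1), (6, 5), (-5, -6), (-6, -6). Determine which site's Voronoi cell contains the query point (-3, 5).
Nearest site = (-2, -1)

The Voronoi cell of site s contains exactly those query points closer to s than to any other site. Compute squared distances from q = (-3, 5) to each site:
  (-2 − -3)² + (-1 − 5)² = 37
  (-1 − -3)² + (-1 − 5)² = 40
  (6 − -3)² + (5 − 5)² = 81
  (-5 − -3)² + (-6 − 5)² = 125
  (-6 − -3)² + (-6 − 5)² = 130
Minimum is attained by (-2, -1), so q lies in its Voronoi cell.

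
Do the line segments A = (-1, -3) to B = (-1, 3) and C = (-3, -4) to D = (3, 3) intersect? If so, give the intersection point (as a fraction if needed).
Yes; intersection at (-1, -5/3) (t = 2/9 on AB, s = 1/3 on CD)

Parametrize AB as A + t(B − A) = (-1 + 0 t, -3 + 6 t) and CD as C + s(D − C) = (-3 + 6 s, -4 + 7 s). Solve the linear system for (t, s). Determinant = 36 ≠ 0, so a unique intersection of the containing lines exists. Solution: t = 2/9, s = 1/3 — both in [0, 1], so the segments cross. Intersection point: (-1, -5/3).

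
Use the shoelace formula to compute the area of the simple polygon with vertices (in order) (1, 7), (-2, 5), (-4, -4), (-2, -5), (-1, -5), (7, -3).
Area = 77

Shoelace formula: Area = (1/2) |Σ_i (x_i · y_{i+1} − x_{i+1} · y_i)| (indices mod n). Compute each cross term:
  (1)(5) − (-2)(7) = 19
  (-2)(-4) − (-4)(5) = 28
  (-4)(-5) − (-2)(-4) = 12
  (-2)(-5) − (-1)(-5) = 5
  (-1)(-3) − (7)(-5) = 38
  (7)(7) − (1)(-3) = 52
Sum = 154, so (signed) Area = 154/2 = 77, |Area| = 77.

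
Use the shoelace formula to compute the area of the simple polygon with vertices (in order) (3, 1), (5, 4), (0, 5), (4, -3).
Area = 25/2

Shoelace formula: Area = (1/2) |Σ_i (x_i · y_{i+1} − x_{i+1} · y_i)| (indices mod n). Compute each cross term:
  (3)(4) − (5)(1) = 7
  (5)(5) − (0)(4) = 25
  (0)(-3) − (4)(5) = -20
  (4)(1) − (3)(-3) = 13
Sum = 25, so (signed) Area = 25/2 = 25/2, |Area| = 25/2.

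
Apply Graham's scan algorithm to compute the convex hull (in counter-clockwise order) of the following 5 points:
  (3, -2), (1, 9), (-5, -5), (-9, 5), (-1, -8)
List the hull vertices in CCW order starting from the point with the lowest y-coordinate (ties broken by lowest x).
Hull (CCW) = [(-1, -8), (3, -2), (1, 9), (-9, 5), (-5, -5)]

Graham scan procedure:
  1. Find the pivot p₀ = point with lowest y (tie → lowest x): (-1, -8).
  2. Sort the remaining points by polar angle around p₀.
  3. Walk through sorted points, maintaining a stack; pop the top while the last three entries make a non-left turn (cross product ≤ 0).
  4. Final stack is the convex hull in CCW order: (-1, -8), (3, -2), (1, 9), (-9, 5), (-5, -5).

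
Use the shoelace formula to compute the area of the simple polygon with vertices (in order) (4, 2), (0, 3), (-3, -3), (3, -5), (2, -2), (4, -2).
Area = 69/2

Shoelace formula: Area = (1/2) |Σ_i (x_i · y_{i+1} − x_{i+1} · y_i)| (indices mod n). Compute each cross term:
  (4)(3) − (0)(2) = 12
  (0)(-3) − (-3)(3) = 9
  (-3)(-5) − (3)(-3) = 24
  (3)(-2) − (2)(-5) = 4
  (2)(-2) − (4)(-2) = 4
  (4)(2) − (4)(-2) = 16
Sum = 69, so (signed) Area = 69/2 = 69/2, |Area| = 69/2.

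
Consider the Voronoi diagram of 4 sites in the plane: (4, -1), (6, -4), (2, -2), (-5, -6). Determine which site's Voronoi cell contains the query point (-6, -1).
Nearest site = (-5, -6)

The Voronoi cell of site s contains exactly those query points closer to s than to any other site. Compute squared distances from q = (-6, -1) to each site:
  (-5 − -6)² + (-6 − -1)² = 26
  (2 − -6)² + (-2 − -1)² = 65
  (4 − -6)² + (-1 − -1)² = 100
  (6 − -6)² + (-4 − -1)² = 153
Minimum is attained by (-5, -6), so q lies in its Voronoi cell.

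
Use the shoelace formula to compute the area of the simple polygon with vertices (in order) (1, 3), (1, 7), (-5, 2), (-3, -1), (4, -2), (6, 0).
Area = 46

Shoelace formula: Area = (1/2) |Σ_i (x_i · y_{i+1} − x_{i+1} · y_i)| (indices mod n). Compute each cross term:
  (1)(7) − (1)(3) = 4
  (1)(2) − (-5)(7) = 37
  (-5)(-1) − (-3)(2) = 11
  (-3)(-2) − (4)(-1) = 10
  (4)(0) − (6)(-2) = 12
  (6)(3) − (1)(0) = 18
Sum = 92, so (signed) Area = 92/2 = 46, |Area| = 46.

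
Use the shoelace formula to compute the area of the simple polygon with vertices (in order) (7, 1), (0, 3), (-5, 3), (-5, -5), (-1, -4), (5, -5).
Area = 78

Shoelace formula: Area = (1/2) |Σ_i (x_i · y_{i+1} − x_{i+1} · y_i)| (indices mod n). Compute each cross term:
  (7)(3) − (0)(1) = 21
  (0)(3) − (-5)(3) = 15
  (-5)(-5) − (-5)(3) = 40
  (-5)(-4) − (-1)(-5) = 15
  (-1)(-5) − (5)(-4) = 25
  (5)(1) − (7)(-5) = 40
Sum = 156, so (signed) Area = 156/2 = 78, |Area| = 78.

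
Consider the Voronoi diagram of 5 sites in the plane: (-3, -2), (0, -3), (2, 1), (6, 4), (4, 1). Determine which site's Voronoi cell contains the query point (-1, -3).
Nearest site = (0, -3)

The Voronoi cell of site s contains exactly those query points closer to s than to any other site. Compute squared distances from q = (-1, -3) to each site:
  (0 − -1)² + (-3 − -3)² = 1
  (-3 − -1)² + (-2 − -3)² = 5
  (2 − -1)² + (1 − -3)² = 25
  (4 − -1)² + (1 − -3)² = 41
  (6 − -1)² + (4 − -3)² = 98
Minimum is attained by (0, -3), so q lies in its Voronoi cell.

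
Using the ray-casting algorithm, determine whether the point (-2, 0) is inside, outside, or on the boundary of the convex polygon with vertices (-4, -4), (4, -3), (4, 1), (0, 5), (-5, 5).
The point (-2, 0) lies strictly inside the polygon

Cast a horizontal ray to the right from the query point and count how many polygon edges it crosses (each edge strictly once or zero times, handled with the usual half-open convention). 
Parity of crossings → odd ⇒ inside.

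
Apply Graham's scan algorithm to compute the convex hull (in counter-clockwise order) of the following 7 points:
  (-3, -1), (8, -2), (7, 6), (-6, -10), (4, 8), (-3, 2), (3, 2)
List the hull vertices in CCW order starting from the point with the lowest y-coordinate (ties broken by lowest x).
Hull (CCW) = [(-6, -10), (8, -2), (7, 6), (4, 8), (-3, 2)]

Graham scan procedure:
  1. Find the pivot p₀ = point with lowest y (tie → lowest x): (-6, -10).
  2. Sort the remaining points by polar angle around p₀.
  3. Walk through sorted points, maintaining a stack; pop the top while the last three entries make a non-left turn (cross product ≤ 0).
  4. Final stack is the convex hull in CCW order: (-6, -10), (8, -2), (7, 6), (4, 8), (-3, 2).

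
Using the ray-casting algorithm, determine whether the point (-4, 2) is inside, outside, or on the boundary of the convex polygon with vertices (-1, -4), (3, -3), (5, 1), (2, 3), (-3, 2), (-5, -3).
The point (-4, 2) lies strictly outside the polygon

Cast a horizontal ray to the right from the query point and count how many polygon edges it crosses (each edge strictly once or zero times, handled with the usual half-open convention). 
Parity of crossings → even ⇒ outside.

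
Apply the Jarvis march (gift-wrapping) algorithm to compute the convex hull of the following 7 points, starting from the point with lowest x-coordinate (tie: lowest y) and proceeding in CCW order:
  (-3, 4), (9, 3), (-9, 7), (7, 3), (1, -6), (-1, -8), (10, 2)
Hull (CCW) = [(-9, 7), (-1, -8), (10, 2), (9, 3)]

Jarvis march: at each step, from the current hull vertex p, select the next vertex q as the point such that every other point lies strictly to the left of (or on) the directed line p → q. (Equivalently: for every other point r, the cross product (q − p) × (r − p) ≥ 0.)
Starting point (lowest x, tie lowest y): (-9, 7). Wrap until returning to start. Resulting hull: (-9, 7), (-1, -8), (10, 2), (9, 3).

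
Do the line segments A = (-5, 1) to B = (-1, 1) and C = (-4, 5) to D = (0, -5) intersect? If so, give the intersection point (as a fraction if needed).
Yes; intersection at (-12/5, 1) (t = 13/20 on AB, s = 2/5 on CD)

Parametrize AB as A + t(B − A) = (-5 + 4 t, 1 + 0 t) and CD as C + s(D − C) = (-4 + 4 s, 5 + -10 s). Solve the linear system for (t, s). Determinant = 40 ≠ 0, so a unique intersection of the containing lines exists. Solution: t = 13/20, s = 2/5 — both in [0, 1], so the segments cross. Intersection point: (-12/5, 1).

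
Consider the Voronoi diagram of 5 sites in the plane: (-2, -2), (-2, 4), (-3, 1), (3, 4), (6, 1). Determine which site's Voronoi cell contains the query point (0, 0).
Nearest site = (-2, -2)

The Voronoi cell of site s contains exactly those query points closer to s than to any other site. Compute squared distances from q = (0, 0) to each site:
  (-2 − 0)² + (-2 − 0)² = 8
  (-3 − 0)² + (1 − 0)² = 10
  (-2 − 0)² + (4 − 0)² = 20
  (3 − 0)² + (4 − 0)² = 25
  (6 − 0)² + (1 − 0)² = 37
Minimum is attained by (-2, -2), so q lies in its Voronoi cell.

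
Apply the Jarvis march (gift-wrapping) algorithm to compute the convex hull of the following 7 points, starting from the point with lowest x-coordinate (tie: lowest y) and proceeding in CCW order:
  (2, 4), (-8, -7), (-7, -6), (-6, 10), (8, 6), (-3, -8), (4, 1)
Hull (CCW) = [(-8, -7), (-3, -8), (8, 6), (-6, 10)]

Jarvis march: at each step, from the current hull vertex p, select the next vertex q as the point such that every other point lies strictly to the left of (or on) the directed line p → q. (Equivalently: for every other point r, the cross product (q − p) × (r − p) ≥ 0.)
Starting point (lowest x, tie lowest y): (-8, -7). Wrap until returning to start. Resulting hull: (-8, -7), (-3, -8), (8, 6), (-6, 10).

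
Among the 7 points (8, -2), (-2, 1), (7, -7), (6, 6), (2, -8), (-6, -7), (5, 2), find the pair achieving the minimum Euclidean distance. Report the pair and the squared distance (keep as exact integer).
Pair = ((6, 6), (5, 2)); squared distance = 17

Compute all C(7, 2) = 21 pairwise squared distances (x_i − x_j)² + (y_i − y_j)². The minimum is 17, attained by the pair ((6, 6), (5, 2)).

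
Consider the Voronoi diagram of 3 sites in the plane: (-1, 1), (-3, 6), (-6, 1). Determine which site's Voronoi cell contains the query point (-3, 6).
Nearest site = (-3, 6)

The Voronoi cell of site s contains exactly those query points closer to s than to any other site. Compute squared distances from q = (-3, 6) to each site:
  (-3 − -3)² + (6 − 6)² = 0
  (-1 − -3)² + (1 − 6)² = 29
  (-6 − -3)² + (1 − 6)² = 34
Minimum is attained by (-3, 6), so q lies in its Voronoi cell.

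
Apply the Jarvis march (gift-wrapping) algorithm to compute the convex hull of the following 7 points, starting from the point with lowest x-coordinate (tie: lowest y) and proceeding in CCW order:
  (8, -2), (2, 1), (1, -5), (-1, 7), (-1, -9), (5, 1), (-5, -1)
Hull (CCW) = [(-5, -1), (-1, -9), (8, -2), (-1, 7)]

Jarvis march: at each step, from the current hull vertex p, select the next vertex q as the point such that every other point lies strictly to the left of (or on) the directed line p → q. (Equivalently: for every other point r, the cross product (q − p) × (r − p) ≥ 0.)
Starting point (lowest x, tie lowest y): (-5, -1). Wrap until returning to start. Resulting hull: (-5, -1), (-1, -9), (8, -2), (-1, 7).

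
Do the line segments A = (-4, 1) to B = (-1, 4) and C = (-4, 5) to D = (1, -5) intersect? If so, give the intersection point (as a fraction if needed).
Yes; intersection at (-8/3, 7/3) (t = 4/9 on AB, s = 4/15 on CD)

Parametrize AB as A + t(B − A) = (-4 + 3 t, 1 + 3 t) and CD as C + s(D − C) = (-4 + 5 s, 5 + -10 s). Solve the linear system for (t, s). Determinant = 45 ≠ 0, so a unique intersection of the containing lines exists. Solution: t = 4/9, s = 4/15 — both in [0, 1], so the segments cross. Intersection point: (-8/3, 7/3).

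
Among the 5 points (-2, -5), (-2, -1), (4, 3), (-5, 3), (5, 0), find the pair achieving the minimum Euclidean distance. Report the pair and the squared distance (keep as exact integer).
Pair = ((4, 3), (5, 0)); squared distance = 10

Compute all C(5, 2) = 10 pairwise squared distances (x_i − x_j)² + (y_i − y_j)². The minimum is 10, attained by the pair ((4, 3), (5, 0)).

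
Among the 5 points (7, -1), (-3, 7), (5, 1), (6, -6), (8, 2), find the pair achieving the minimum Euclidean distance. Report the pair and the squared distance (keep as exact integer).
Pair = ((7, -1), (5, 1)); squared distance = 8

Compute all C(5, 2) = 10 pairwise squared distances (x_i − x_j)² + (y_i − y_j)². The minimum is 8, attained by the pair ((7, -1), (5, 1)).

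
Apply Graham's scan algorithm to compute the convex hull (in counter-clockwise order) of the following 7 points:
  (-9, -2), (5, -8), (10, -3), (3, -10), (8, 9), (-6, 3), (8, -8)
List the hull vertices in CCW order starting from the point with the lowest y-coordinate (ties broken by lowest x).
Hull (CCW) = [(3, -10), (8, -8), (10, -3), (8, 9), (-6, 3), (-9, -2)]

Graham scan procedure:
  1. Find the pivot p₀ = point with lowest y (tie → lowest x): (3, -10).
  2. Sort the remaining points by polar angle around p₀.
  3. Walk through sorted points, maintaining a stack; pop the top while the last three entries make a non-left turn (cross product ≤ 0).
  4. Final stack is the convex hull in CCW order: (3, -10), (8, -8), (10, -3), (8, 9), (-6, 3), (-9, -2).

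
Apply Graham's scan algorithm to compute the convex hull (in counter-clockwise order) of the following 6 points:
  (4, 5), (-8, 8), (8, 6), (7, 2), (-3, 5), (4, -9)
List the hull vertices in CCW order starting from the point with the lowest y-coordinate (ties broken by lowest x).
Hull (CCW) = [(4, -9), (7, 2), (8, 6), (-8, 8)]

Graham scan procedure:
  1. Find the pivot p₀ = point with lowest y (tie → lowest x): (4, -9).
  2. Sort the remaining points by polar angle around p₀.
  3. Walk through sorted points, maintaining a stack; pop the top while the last three entries make a non-left turn (cross product ≤ 0).
  4. Final stack is the convex hull in CCW order: (4, -9), (7, 2), (8, 6), (-8, 8).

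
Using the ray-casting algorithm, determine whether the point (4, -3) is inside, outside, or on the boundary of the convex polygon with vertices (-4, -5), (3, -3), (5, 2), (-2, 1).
The point (4, -3) lies strictly outside the polygon

Cast a horizontal ray to the right from the query point and count how many polygon edges it crosses (each edge strictly once or zero times, handled with the usual half-open convention). 
Parity of crossings → even ⇒ outside.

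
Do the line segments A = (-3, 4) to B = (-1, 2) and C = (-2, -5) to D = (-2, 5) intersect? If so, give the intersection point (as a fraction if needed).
Yes; intersection at (-2, 3) (t = 1/2 on AB, s = 4/5 on CD)

Parametrize AB as A + t(B − A) = (-3 + 2 t, 4 + -2 t) and CD as C + s(D − C) = (-2 + 0 s, -5 + 10 s). Solve the linear system for (t, s). Determinant = -20 ≠ 0, so a unique intersection of the containing lines exists. Solution: t = 1/2, s = 4/5 — both in [0, 1], so the segments cross. Intersection point: (-2, 3).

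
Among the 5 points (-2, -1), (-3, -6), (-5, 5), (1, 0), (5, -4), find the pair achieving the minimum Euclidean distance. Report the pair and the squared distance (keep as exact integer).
Pair = ((-2, -1), (1, 0)); squared distance = 10

Compute all C(5, 2) = 10 pairwise squared distances (x_i − x_j)² + (y_i − y_j)². The minimum is 10, attained by the pair ((-2, -1), (1, 0)).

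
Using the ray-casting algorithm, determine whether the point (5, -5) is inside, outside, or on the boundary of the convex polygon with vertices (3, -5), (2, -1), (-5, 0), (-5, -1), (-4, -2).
The point (5, -5) lies strictly outside the polygon

Cast a horizontal ray to the right from the query point and count how many polygon edges it crosses (each edge strictly once or zero times, handled with the usual half-open convention). 
Parity of crossings → even ⇒ outside.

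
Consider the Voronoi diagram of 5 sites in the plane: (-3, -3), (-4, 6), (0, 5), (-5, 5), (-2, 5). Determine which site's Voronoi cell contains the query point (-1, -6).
Nearest site = (-3, -3)

The Voronoi cell of site s contains exactly those query points closer to s than to any other site. Compute squared distances from q = (-1, -6) to each site:
  (-3 − -1)² + (-3 − -6)² = 13
  (-2 − -1)² + (5 − -6)² = 122
  (0 − -1)² + (5 − -6)² = 122
  (-5 − -1)² + (5 − -6)² = 137
  (-4 − -1)² + (6 − -6)² = 153
Minimum is attained by (-3, -3), so q lies in its Voronoi cell.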